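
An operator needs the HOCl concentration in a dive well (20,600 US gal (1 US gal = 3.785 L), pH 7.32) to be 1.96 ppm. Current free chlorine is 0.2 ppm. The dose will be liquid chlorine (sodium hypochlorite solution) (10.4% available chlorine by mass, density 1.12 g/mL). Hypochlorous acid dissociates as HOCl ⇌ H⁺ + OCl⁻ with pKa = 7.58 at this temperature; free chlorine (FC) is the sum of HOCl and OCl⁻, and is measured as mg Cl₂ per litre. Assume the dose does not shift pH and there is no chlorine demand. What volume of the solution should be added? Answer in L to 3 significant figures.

Volume: 20,600 US gal × 3.785 L/gal = 77,971 L.
[OCl⁻]/[HOCl] = 10^(pH − pKa) = 10^(7.32 − 7.58) = 0.5495; fraction as HOCl = 1/(1 + 0.5495) = 0.6454.
Free chlorine required for 1.96 ppm HOCl: 1.96 / 0.6454 = 3.037 ppm.
FC to add: 3.037 − 0.2 = 2.837 mg/L as Cl₂.
Cl₂ equivalent: 2.837 mg/L × 77,971 L = 221.2 g.
Product at 10.4% available Cl: 221.2 / 0.104 = 2127 g.
Volume: 2127 g ÷ 1.12 g/mL = 1899 mL.

1.90 L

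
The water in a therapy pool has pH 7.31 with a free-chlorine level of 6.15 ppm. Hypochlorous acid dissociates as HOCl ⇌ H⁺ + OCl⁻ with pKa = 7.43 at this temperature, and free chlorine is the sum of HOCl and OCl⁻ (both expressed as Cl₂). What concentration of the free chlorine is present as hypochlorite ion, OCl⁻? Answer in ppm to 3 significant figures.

2.65 ppm

[OCl⁻]/[HOCl] = 10^(pH − pKa) = 10^(7.31 − 7.43) = 10^-0.12 = 0.7586.
Fraction as HOCl = 1 / (1 + 0.7586) = 0.5686.
OCl⁻ = (1 − 0.5686) × 6.15 ppm = 2.653 ppm.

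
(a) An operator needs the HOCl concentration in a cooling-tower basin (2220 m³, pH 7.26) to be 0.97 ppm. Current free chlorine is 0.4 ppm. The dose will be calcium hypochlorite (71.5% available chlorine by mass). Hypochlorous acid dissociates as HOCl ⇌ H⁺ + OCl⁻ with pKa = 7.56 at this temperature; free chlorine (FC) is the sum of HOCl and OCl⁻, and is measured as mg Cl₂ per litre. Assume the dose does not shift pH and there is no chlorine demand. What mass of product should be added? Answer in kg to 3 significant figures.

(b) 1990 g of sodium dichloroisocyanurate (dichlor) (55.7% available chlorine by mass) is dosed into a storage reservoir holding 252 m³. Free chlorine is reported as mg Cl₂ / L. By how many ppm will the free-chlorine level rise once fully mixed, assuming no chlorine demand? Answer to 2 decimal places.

(a) 3.28 kg; (b) 4.40 ppm

(a) Volume: 2220 m³ = 2,220,000 L.
(a) [OCl⁻]/[HOCl] = 10^(pH − pKa) = 10^(7.26 − 7.56) = 0.5012; fraction as HOCl = 1/(1 + 0.5012) = 0.6661.
(a) Free chlorine required for 0.97 ppm HOCl: 0.97 / 0.6661 = 1.456 ppm.
(a) FC to add: 1.456 − 0.4 = 1.056 mg/L as Cl₂.
(a) Cl₂ equivalent: 1.056 mg/L × 2,220,000 L = 2345 g.
(a) Product at 71.5% available Cl: 2345 / 0.715 = 3279 g.

(b) Volume: 252 m³ = 252,000 L.
(b) Available chlorine delivered: 1990 g × 0.557 = 1108 g as Cl₂.
(b) Concentration rise: 1108 g / 252,000 L = 4.399 mg/L = 4.40 ppm.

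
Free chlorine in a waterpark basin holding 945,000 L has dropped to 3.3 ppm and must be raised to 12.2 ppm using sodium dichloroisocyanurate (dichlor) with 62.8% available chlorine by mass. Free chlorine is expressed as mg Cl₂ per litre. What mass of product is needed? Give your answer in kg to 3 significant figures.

13.4 kg

Chlorine deficit: 12.2 − 3.3 = 8.9 ppm = 8.9 mg/L as Cl₂.
Cl₂ equivalent needed: 8.9 mg/L × 945,000 L = 8,410,000 mg = 8410 g.
Product at 62.8% available chlorine: 8410 / 0.628 = 13,390 g.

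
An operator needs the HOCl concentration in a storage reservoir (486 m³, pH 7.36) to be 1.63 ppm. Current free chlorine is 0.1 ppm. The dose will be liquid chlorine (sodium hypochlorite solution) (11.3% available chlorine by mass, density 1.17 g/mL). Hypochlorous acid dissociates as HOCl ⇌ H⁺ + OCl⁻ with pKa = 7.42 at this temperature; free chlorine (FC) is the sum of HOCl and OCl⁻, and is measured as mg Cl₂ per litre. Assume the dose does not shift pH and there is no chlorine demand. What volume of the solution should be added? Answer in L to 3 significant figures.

10.8 L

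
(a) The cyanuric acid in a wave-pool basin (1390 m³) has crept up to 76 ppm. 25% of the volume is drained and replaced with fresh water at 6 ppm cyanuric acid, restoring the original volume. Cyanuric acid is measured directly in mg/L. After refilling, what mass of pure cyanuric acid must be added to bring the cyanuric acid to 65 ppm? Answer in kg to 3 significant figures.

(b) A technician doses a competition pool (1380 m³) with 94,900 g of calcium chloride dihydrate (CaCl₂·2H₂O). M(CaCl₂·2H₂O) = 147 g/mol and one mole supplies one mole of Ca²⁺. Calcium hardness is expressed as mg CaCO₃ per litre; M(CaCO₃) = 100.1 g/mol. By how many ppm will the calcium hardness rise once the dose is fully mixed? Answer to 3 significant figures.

(a) 9.04 kg; (b) 46.8 ppm

(a) Volume: 1390 m³ = 1,390,000 L.
(a) After draining 25% and refilling: 76 × 0.75 + 6 × 0.25 = 58.5 ppm.
(a) Deficit to target: 65 − 58.5 = 6.5 mg/L.
(a) Mass: 6.5 mg/L × 1,390,000 L = 9035 g cyanuric acid.

(b) Volume: 1380 m³ = 1,380,000 L.
(b) Moles of Ca²⁺: 94,900 g ÷ 147 g/mol = 645.6 mol.
(b) As CaCO₃: 645.6 mol × 100.1 g/mol = 64,620 g.
(b) Rise: 64,620 g / 1,380,000 L × 1000 = 46.83 mg/L.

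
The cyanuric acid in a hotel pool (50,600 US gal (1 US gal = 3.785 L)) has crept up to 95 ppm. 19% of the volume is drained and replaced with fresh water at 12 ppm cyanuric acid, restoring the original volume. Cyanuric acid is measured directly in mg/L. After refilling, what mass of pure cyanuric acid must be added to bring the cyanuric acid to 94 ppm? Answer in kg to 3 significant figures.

Volume: 50,600 US gal × 3.785 L/gal = 191,521 L.
After draining 19% and refilling: 95 × 0.81 + 12 × 0.19 = 79.23 ppm.
Deficit to target: 94 − 79.23 = 14.77 mg/L.
Mass: 14.77 mg/L × 191,521 L = 2829 g cyanuric acid.

2.83 kg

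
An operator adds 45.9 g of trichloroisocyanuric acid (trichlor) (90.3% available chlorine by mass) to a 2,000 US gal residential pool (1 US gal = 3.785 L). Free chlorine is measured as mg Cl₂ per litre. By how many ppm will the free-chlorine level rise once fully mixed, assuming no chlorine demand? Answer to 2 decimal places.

Volume: 2,000 US gal × 3.785 L/gal = 7,570 L.
Available chlorine delivered: 45.9 g × 0.903 = 41.45 g as Cl₂.
Concentration rise: 41.45 g / 7,570 L = 5.475 mg/L = 5.48 ppm.

5.48 ppm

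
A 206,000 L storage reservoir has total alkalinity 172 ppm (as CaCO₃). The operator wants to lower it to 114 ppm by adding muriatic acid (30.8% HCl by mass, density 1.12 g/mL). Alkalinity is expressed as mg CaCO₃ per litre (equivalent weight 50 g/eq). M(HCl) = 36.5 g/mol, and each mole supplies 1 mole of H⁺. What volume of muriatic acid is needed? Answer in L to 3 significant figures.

25.3 L

Alkalinity to neutralize: (172 − 114) = 58 mg/L as CaCO₃ × 206,000 L = 11,950 g as CaCO₃.
Equivalents of H⁺ required: 11,950 ÷ 50 g/eq = 239 eq = 239 mol HCl.
Mass of HCl: 239 × 36.5 = 8722 g.
Mass of 30.8% solution: 8722 / 0.308 = 28,320 g.
Volume: 28,320 g ÷ 1.12 g/mL = 25,280 mL.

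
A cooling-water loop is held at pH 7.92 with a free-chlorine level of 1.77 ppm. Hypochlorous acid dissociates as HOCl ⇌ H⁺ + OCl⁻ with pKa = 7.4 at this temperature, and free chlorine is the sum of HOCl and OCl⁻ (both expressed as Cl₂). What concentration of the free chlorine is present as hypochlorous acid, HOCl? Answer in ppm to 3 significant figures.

0.411 ppm

[OCl⁻]/[HOCl] = 10^(pH − pKa) = 10^(7.92 − 7.4) = 10^0.52 = 3.311.
Fraction as HOCl = 1 / (1 + 3.311) = 0.2319.
HOCl = 0.2319 × 1.77 ppm = 0.4105 ppm.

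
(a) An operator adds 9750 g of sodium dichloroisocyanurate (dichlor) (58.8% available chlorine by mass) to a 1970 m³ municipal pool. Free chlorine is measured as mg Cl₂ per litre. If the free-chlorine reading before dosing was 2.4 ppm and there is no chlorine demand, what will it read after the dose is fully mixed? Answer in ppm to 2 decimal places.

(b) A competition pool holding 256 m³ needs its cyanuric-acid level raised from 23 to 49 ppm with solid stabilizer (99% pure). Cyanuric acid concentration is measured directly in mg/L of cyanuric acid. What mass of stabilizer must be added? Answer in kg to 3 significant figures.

(a) Volume: 1970 m³ = 1,970,000 L.
(a) Available chlorine delivered: 9750 g × 0.588 = 5733 g as Cl₂.
(a) Concentration rise: 5733 g / 1,970,000 L = 2.91 mg/L = 2.91 ppm.
(a) Final FC: 2.4 + 2.91 = 5.31 ppm.

(b) Volume: 256 m³ = 256,000 L.
(b) CYA to add: (49 − 23) = 26 mg/L × 256,000 L = 6656 g cyanuric acid.
(b) At 99% purity: 6656 / 0.99 = 6723 g product.

(a) 5.31 ppm; (b) 6.72 kg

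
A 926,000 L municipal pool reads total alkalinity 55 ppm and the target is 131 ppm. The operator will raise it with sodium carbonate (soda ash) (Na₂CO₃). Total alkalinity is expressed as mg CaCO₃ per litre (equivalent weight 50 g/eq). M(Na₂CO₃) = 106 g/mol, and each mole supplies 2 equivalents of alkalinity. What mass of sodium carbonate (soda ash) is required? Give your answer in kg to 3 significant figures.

74.6 kg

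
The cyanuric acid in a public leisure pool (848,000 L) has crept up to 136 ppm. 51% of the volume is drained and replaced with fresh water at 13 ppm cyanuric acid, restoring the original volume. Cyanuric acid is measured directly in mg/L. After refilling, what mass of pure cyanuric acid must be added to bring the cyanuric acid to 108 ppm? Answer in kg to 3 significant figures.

29.5 kg

After draining 51% and refilling: 136 × 0.49 + 13 × 0.51 = 73.27 ppm.
Deficit to target: 108 − 73.27 = 34.73 mg/L.
Mass: 34.73 mg/L × 848,000 L = 29,450 g cyanuric acid.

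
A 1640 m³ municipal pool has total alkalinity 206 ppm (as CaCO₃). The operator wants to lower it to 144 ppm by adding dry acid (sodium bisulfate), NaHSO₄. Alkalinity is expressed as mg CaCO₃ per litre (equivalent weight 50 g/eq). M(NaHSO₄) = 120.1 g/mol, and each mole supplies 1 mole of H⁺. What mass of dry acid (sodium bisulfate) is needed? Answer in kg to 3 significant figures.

244 kg

Volume: 1640 m³ = 1,640,000 L.
Alkalinity to neutralize: (206 − 144) = 62 mg/L as CaCO₃ × 1,640,000 L = 101,700 g as CaCO₃.
Equivalents of H⁺ required: 101,700 ÷ 50 g/eq = 2034 eq = 2034 mol NaHSO₄.
Mass of NaHSO₄: 2034 × 120.1 = 244,200 g.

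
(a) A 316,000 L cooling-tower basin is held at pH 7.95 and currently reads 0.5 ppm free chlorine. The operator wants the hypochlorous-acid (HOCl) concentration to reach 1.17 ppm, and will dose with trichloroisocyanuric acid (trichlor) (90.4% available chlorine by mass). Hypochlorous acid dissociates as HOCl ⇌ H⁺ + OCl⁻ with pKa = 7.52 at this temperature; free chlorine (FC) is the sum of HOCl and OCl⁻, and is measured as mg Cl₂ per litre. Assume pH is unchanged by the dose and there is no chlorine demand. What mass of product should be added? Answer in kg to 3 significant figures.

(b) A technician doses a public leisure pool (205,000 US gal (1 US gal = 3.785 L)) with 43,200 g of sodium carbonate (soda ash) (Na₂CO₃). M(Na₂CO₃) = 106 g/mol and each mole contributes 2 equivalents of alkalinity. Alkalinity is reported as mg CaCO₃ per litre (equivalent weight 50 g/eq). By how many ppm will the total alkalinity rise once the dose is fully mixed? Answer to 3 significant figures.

(a) [OCl⁻]/[HOCl] = 10^(pH − pKa) = 10^(7.95 − 7.52) = 2.692; fraction as HOCl = 1/(1 + 2.692) = 0.2709.
(a) Free chlorine required for 1.17 ppm HOCl: 1.17 / 0.2709 = 4.319 ppm.
(a) FC to add: 4.319 − 0.5 = 3.819 mg/L as Cl₂.
(a) Cl₂ equivalent: 3.819 mg/L × 316,000 L = 1207 g.
(a) Product at 90.4% available Cl: 1207 / 0.904 = 1335 g.

(b) Volume: 205,000 US gal × 3.785 L/gal = 775,925 L.
(b) Moles of Na₂CO₃: 43,200 g ÷ 106 g/mol = 407.5 mol → 815.1 eq of alkalinity.
(b) As CaCO₃: 815.1 eq × 50 g/eq = 40,750 g.
(b) Rise: 40,750 g / 775,925 L × 1000 = 52.52 mg/L.

(a) 1.33 kg; (b) 52.5 ppm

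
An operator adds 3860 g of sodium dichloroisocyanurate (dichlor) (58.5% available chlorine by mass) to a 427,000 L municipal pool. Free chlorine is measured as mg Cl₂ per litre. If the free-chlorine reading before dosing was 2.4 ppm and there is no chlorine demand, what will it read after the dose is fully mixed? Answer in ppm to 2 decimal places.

7.69 ppm

Available chlorine delivered: 3860 g × 0.585 = 2258 g as Cl₂.
Concentration rise: 2258 g / 427,000 L = 5.288 mg/L = 5.29 ppm.
Final FC: 2.4 + 5.29 = 7.69 ppm.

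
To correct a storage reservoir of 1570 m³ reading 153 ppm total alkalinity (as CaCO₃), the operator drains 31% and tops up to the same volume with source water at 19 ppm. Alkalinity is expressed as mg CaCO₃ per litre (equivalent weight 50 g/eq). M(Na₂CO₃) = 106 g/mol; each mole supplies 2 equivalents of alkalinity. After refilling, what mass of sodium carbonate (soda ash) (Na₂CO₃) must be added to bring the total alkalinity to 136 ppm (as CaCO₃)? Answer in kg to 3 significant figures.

40.8 kg

Volume: 1570 m³ = 1,570,000 L.
After draining 31% and refilling: 153 × 0.69 + 19 × 0.31 = 111.46 ppm.
Deficit to target: 136 − 111.46 = 24.54 mg/L.
As CaCO₃: 24.54 mg/L × 1,570,000 L = 38,530 g; ÷ 50 g/eq ÷ 2 = 385.3 mol Na₂CO₃.
Mass: 385.3 × 106 = 40,840 g.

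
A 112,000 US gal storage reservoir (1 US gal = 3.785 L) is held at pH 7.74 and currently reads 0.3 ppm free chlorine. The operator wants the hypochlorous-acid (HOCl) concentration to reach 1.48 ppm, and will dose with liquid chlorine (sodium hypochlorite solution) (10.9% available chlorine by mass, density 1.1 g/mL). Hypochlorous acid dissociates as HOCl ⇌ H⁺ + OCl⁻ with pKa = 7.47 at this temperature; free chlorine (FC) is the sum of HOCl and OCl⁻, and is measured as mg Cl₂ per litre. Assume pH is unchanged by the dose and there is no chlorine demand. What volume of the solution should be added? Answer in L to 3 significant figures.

13.9 L

Volume: 112,000 US gal × 3.785 L/gal = 423,920 L.
[OCl⁻]/[HOCl] = 10^(pH − pKa) = 10^(7.74 − 7.47) = 1.862; fraction as HOCl = 1/(1 + 1.862) = 0.3494.
Free chlorine required for 1.48 ppm HOCl: 1.48 / 0.3494 = 4.236 ppm.
FC to add: 4.236 − 0.3 = 3.936 mg/L as Cl₂.
Cl₂ equivalent: 3.936 mg/L × 423,920 L = 1669 g.
Product at 10.9% available Cl: 1669 / 0.109 = 15,310 g.
Volume: 15,310 g ÷ 1.1 g/mL = 13,920 mL.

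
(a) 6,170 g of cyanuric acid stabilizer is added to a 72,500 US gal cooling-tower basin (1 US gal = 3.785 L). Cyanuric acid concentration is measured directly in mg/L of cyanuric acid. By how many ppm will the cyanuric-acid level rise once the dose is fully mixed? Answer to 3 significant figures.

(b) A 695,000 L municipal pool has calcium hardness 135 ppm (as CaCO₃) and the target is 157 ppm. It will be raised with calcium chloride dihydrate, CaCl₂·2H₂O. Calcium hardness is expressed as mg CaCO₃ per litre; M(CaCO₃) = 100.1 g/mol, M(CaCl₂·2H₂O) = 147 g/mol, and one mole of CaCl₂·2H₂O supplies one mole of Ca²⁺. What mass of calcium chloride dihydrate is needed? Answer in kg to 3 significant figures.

(a) 22.5 ppm; (b) 22.5 kg

(a) Volume: 72,500 US gal × 3.785 L/gal = 274,412 L.
(a) Rise: 6,170 g / 274,412 L × 1000 = 22.48 mg/L.

(b) Hardness to add: (157 − 135) = 22 mg/L as CaCO₃ × 695,000 L = 15,290 g as CaCO₃.
(b) Moles of Ca²⁺ (1 mol Ca²⁺ ≡ 1 mol CaCO₃): 15,290 / 100.1 g/mol = 152.7 mol.
(b) Mass of CaCl₂·2H₂O: 152.7 × 147 = 22,450 g.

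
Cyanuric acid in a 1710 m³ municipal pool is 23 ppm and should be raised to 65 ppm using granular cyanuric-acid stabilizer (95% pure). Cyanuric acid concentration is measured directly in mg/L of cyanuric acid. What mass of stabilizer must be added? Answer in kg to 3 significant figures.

75.6 kg

Volume: 1710 m³ = 1,710,000 L.
CYA to add: (65 − 23) = 42 mg/L × 1,710,000 L = 71,820 g cyanuric acid.
At 95% purity: 71,820 / 0.95 = 75,600 g product.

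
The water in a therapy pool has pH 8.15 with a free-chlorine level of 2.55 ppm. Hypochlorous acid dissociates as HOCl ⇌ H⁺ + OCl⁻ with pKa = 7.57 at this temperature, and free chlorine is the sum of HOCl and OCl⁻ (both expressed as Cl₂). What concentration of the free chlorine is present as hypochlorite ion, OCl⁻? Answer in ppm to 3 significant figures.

2.02 ppm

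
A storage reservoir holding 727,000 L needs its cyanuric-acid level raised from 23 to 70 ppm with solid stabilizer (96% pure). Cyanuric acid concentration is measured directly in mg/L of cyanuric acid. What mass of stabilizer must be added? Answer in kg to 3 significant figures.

CYA to add: (70 − 23) = 47 mg/L × 727,000 L = 34,170 g cyanuric acid.
At 96% purity: 34,170 / 0.96 = 35,590 g product.

35.6 kg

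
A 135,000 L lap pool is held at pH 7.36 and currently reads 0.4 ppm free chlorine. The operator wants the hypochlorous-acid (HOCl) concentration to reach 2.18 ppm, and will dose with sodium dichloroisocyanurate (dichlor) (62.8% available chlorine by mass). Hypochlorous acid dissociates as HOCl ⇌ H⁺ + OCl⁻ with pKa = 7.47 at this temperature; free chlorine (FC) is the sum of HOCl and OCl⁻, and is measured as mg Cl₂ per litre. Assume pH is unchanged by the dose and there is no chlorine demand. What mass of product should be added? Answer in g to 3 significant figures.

746 g

[OCl⁻]/[HOCl] = 10^(pH − pKa) = 10^(7.36 − 7.47) = 0.7762; fraction as HOCl = 1/(1 + 0.7762) = 0.563.
Free chlorine required for 2.18 ppm HOCl: 2.18 / 0.563 = 3.872 ppm.
FC to add: 3.872 − 0.4 = 3.472 mg/L as Cl₂.
Cl₂ equivalent: 3.472 mg/L × 135,000 L = 468.7 g.
Product at 62.8% available Cl: 468.7 / 0.628 = 746.4 g.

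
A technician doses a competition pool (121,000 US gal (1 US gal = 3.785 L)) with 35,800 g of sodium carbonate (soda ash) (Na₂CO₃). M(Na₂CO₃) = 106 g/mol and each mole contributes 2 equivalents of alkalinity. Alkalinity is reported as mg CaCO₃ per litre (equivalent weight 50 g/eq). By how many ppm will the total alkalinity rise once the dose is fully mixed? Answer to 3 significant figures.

Volume: 121,000 US gal × 3.785 L/gal = 457,985 L.
Moles of Na₂CO₃: 35,800 g ÷ 106 g/mol = 337.7 mol → 675.5 eq of alkalinity.
As CaCO₃: 675.5 eq × 50 g/eq = 33,770 g.
Rise: 33,770 g / 457,985 L × 1000 = 73.74 mg/L.

73.7 ppm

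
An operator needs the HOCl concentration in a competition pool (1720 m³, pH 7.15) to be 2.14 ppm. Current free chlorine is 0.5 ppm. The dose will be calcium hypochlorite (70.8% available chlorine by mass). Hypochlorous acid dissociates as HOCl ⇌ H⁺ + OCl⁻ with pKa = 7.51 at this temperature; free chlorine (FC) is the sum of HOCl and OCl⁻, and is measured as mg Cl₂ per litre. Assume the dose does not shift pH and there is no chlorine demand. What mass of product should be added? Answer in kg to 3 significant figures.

6.25 kg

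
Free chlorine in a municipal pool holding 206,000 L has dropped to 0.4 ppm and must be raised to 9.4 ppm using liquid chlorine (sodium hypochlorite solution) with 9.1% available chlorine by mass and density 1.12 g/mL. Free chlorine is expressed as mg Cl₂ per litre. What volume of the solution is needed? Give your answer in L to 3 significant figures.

18.2 L

Chlorine deficit: 9.4 − 0.4 = 9 ppm = 9 mg/L as Cl₂.
Cl₂ equivalent needed: 9 mg/L × 206,000 L = 1,854,000 mg = 1854 g.
Product at 9.1% available chlorine: 1854 / 0.091 = 20,370 g.
Volume at density 1.12 g/mL: 20,370 g ÷ 1.12 g/mL = 18,190 mL.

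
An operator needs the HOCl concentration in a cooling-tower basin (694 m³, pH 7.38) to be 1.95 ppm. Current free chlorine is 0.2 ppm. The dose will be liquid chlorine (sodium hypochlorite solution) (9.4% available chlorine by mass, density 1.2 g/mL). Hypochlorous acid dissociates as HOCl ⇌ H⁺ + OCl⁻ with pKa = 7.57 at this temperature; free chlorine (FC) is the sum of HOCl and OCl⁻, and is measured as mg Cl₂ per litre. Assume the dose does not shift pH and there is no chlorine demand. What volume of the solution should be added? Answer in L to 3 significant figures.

Volume: 694 m³ = 694,000 L.
[OCl⁻]/[HOCl] = 10^(pH − pKa) = 10^(7.38 − 7.57) = 0.6457; fraction as HOCl = 1/(1 + 0.6457) = 0.6077.
Free chlorine required for 1.95 ppm HOCl: 1.95 / 0.6077 = 3.209 ppm.
FC to add: 3.209 − 0.2 = 3.009 mg/L as Cl₂.
Cl₂ equivalent: 3.009 mg/L × 694,000 L = 2088 g.
Product at 9.4% available Cl: 2088 / 0.094 = 22,220 g.
Volume: 22,220 g ÷ 1.2 g/mL = 18,510 mL.

18.5 L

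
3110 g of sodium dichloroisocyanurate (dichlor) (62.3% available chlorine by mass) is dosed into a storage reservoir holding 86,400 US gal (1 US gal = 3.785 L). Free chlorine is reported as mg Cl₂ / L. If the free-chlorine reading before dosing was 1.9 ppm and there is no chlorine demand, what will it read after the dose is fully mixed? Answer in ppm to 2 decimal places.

7.82 ppm

Volume: 86,400 US gal × 3.785 L/gal = 327,024 L.
Available chlorine delivered: 3110 g × 0.623 = 1938 g as Cl₂.
Concentration rise: 1938 g / 327,024 L = 5.925 mg/L = 5.92 ppm.
Final FC: 1.9 + 5.92 = 7.82 ppm.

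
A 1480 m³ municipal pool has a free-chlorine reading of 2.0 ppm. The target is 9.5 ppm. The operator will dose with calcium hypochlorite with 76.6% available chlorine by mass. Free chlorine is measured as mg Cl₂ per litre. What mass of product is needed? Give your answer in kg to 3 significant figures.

Volume: 1480 m³ = 1,480,000 L.
Chlorine deficit: 9.5 − 2.0 = 7.5 ppm = 7.5 mg/L as Cl₂.
Cl₂ equivalent needed: 7.5 mg/L × 1,480,000 L = 11,100,000 mg = 11,100 g.
Product at 76.6% available chlorine: 11,100 / 0.766 = 14,490 g.

14.5 kg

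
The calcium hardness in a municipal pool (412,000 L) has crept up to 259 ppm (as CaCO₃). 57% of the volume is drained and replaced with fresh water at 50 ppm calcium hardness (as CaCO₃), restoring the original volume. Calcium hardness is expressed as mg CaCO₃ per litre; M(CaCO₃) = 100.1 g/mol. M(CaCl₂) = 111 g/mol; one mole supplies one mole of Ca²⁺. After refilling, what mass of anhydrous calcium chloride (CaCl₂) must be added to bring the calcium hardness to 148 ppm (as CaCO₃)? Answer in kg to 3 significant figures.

3.71 kg

After draining 57% and refilling: 259 × 0.43 + 50 × 0.57 = 139.87 ppm.
Deficit to target: 148 − 139.87 = 8.13 mg/L.
As CaCO₃: 8.13 mg/L × 412,000 L = 3350 g; ÷ 100.1 = 33.46 mol Ca²⁺.
Mass: 33.46 × 111 = 3714 g.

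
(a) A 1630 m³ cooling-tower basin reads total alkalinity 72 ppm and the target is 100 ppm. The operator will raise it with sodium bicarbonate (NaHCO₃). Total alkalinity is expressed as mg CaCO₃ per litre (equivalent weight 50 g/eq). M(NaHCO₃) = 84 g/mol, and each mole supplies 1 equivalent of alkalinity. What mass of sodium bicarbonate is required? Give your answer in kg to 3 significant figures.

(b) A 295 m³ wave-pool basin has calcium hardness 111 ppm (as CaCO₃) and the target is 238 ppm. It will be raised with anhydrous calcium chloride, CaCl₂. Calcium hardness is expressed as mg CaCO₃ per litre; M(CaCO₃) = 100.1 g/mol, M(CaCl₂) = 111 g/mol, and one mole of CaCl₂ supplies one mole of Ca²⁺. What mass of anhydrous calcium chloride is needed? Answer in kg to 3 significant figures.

(a) 76.7 kg; (b) 41.5 kg

(a) Volume: 1630 m³ = 1,630,000 L.
(a) Alkalinity to add: (100 − 72) = 28 mg/L as CaCO₃ × 1,630,000 L = 45,640 g as CaCO₃.
(a) Equivalents: 45,640 g ÷ 50 g/eq = 912.8 eq.
(a) NaHCO₃ supplies 1 eq per mole → 912.8 mol.
(a) Mass: 912.8 mol × 84 g/mol = 76,680 g.

(b) Volume: 295 m³ = 295,000 L.
(b) Hardness to add: (238 − 111) = 127 mg/L as CaCO₃ × 295,000 L = 37,460 g as CaCO₃.
(b) Moles of Ca²⁺ (1 mol Ca²⁺ ≡ 1 mol CaCO₃): 37,460 / 100.1 g/mol = 374.3 mol.
(b) Mass of CaCl₂: 374.3 × 111 = 41,540 g.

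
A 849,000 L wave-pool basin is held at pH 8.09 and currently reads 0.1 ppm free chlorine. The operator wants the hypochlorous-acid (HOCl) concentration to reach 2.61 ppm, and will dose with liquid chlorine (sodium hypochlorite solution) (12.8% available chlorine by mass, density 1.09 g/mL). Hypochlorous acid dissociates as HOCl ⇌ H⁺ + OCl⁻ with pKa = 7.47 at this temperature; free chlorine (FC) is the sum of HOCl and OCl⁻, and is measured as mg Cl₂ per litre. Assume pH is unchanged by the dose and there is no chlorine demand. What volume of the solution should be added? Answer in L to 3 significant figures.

81.5 L

[OCl⁻]/[HOCl] = 10^(pH − pKa) = 10^(8.09 − 7.47) = 4.169; fraction as HOCl = 1/(1 + 4.169) = 0.1935.
Free chlorine required for 2.61 ppm HOCl: 2.61 / 0.1935 = 13.49 ppm.
FC to add: 13.49 − 0.1 = 13.39 mg/L as Cl₂.
Cl₂ equivalent: 13.39 mg/L × 849,000 L = 11,370 g.
Product at 12.8% available Cl: 11,370 / 0.128 = 88,820 g.
Volume: 88,820 g ÷ 1.09 g/mL = 81,480 mL.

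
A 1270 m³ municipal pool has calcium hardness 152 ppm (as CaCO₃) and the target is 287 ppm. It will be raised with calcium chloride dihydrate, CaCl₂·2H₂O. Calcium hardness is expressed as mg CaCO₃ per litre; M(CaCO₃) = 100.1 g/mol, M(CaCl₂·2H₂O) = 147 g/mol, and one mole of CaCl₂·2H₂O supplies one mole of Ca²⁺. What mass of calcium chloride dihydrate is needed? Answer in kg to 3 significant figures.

Volume: 1270 m³ = 1,270,000 L.
Hardness to add: (287 − 152) = 135 mg/L as CaCO₃ × 1,270,000 L = 171,400 g as CaCO₃.
Moles of Ca²⁺ (1 mol Ca²⁺ ≡ 1 mol CaCO₃): 171,400 / 100.1 g/mol = 1713 mol.
Mass of CaCl₂·2H₂O: 1713 × 147 = 251,800 g.

252 kg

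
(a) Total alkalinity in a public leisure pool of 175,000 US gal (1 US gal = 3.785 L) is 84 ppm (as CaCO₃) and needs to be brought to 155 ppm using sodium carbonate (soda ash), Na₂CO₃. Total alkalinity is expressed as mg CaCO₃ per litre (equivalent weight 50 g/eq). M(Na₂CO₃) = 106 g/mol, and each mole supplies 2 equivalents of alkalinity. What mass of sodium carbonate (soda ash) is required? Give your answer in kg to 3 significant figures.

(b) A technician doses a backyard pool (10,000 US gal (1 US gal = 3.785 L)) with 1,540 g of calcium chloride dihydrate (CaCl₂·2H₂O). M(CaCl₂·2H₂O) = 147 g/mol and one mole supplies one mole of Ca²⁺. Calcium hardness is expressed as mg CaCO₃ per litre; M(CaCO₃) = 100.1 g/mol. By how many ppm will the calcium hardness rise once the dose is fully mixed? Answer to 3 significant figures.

(a) Volume: 175,000 US gal × 3.785 L/gal = 662,375 L.
(a) Alkalinity to add: (155 − 84) = 71 mg/L as CaCO₃ × 662,375 L = 47,030 g as CaCO₃.
(a) Equivalents: 47,030 g ÷ 50 g/eq = 940.6 eq.
(a) Each mole of Na₂CO₃ supplies 2 eq, so 940.6 / 2 = 470.3 mol.
(a) Mass: 470.3 mol × 106 g/mol = 49,850 g.

(b) Volume: 10,000 US gal × 3.785 L/gal = 37,850 L.
(b) Moles of Ca²⁺: 1,540 g ÷ 147 g/mol = 10.48 mol.
(b) As CaCO₃: 10.48 mol × 100.1 g/mol = 1049 g.
(b) Rise: 1049 g / 37,850 L × 1000 = 27.71 mg/L.

(a) 49.9 kg; (b) 27.7 ppm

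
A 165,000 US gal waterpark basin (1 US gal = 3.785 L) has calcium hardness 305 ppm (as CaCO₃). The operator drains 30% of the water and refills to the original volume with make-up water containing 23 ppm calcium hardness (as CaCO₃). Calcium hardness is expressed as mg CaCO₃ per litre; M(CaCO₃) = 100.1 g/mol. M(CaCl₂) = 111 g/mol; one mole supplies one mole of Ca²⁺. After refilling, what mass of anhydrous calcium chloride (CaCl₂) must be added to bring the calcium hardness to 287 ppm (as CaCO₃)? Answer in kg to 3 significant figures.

46.1 kg

Volume: 165,000 US gal × 3.785 L/gal = 624,525 L.
After draining 30% and refilling: 305 × 0.70 + 23 × 0.30 = 220.4 ppm.
Deficit to target: 287 − 220.4 = 66.6 mg/L.
As CaCO₃: 66.6 mg/L × 624,525 L = 41,590 g; ÷ 100.1 = 415.5 mol Ca²⁺.
Mass: 415.5 × 111 = 46,120 g.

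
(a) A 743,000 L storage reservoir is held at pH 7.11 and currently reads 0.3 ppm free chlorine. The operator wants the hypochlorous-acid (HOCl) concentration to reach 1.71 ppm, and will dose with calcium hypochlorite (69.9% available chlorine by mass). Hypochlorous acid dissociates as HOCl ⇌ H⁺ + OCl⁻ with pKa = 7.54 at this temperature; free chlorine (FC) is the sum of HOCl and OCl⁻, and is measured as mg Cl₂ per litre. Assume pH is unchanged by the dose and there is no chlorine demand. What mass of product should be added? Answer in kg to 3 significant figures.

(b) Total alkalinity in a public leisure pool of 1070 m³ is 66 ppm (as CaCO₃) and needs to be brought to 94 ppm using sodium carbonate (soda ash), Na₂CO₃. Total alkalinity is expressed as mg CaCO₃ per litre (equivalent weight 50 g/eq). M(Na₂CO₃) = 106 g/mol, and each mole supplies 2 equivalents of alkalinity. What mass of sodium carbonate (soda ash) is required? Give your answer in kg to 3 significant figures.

(a) 2.17 kg; (b) 31.8 kg

(a) [OCl⁻]/[HOCl] = 10^(pH − pKa) = 10^(7.11 − 7.54) = 0.3715; fraction as HOCl = 1/(1 + 0.3715) = 0.7291.
(a) Free chlorine required for 1.71 ppm HOCl: 1.71 / 0.7291 = 2.345 ppm.
(a) FC to add: 2.345 − 0.3 = 2.045 mg/L as Cl₂.
(a) Cl₂ equivalent: 2.045 mg/L × 743,000 L = 1520 g.
(a) Product at 69.9% available Cl: 1520 / 0.699 = 2174 g.

(b) Volume: 1070 m³ = 1,070,000 L.
(b) Alkalinity to add: (94 − 66) = 28 mg/L as CaCO₃ × 1,070,000 L = 29,960 g as CaCO₃.
(b) Equivalents: 29,960 g ÷ 50 g/eq = 599.2 eq.
(b) Each mole of Na₂CO₃ supplies 2 eq, so 599.2 / 2 = 299.6 mol.
(b) Mass: 299.6 mol × 106 g/mol = 31,760 g.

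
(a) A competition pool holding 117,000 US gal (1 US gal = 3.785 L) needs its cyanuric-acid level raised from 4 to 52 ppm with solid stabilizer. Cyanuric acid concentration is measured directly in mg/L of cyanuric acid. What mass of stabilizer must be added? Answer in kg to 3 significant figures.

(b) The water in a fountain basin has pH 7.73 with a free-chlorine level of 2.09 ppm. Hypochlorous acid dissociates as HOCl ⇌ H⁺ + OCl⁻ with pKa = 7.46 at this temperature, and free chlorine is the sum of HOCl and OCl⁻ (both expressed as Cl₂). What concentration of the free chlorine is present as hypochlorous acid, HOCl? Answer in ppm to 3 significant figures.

(a) 21.3 kg; (b) 0.730 ppm

(a) Volume: 117,000 US gal × 3.785 L/gal = 442,845 L.
(a) CYA to add: (52 − 4) = 48 mg/L × 442,845 L = 21,260 g cyanuric acid.

(b) [OCl⁻]/[HOCl] = 10^(pH − pKa) = 10^(7.73 − 7.46) = 10^0.27 = 1.862.
(b) Fraction as HOCl = 1 / (1 + 1.862) = 0.3494.
(b) HOCl = 0.3494 × 2.09 ppm = 0.7302 ppm.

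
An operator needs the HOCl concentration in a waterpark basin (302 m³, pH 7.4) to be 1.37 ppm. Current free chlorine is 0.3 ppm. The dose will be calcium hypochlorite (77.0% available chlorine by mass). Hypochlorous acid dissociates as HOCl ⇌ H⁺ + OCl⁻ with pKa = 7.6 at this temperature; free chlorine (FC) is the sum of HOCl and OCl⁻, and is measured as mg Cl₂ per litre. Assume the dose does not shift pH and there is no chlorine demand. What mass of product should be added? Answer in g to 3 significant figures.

Volume: 302 m³ = 302,000 L.
[OCl⁻]/[HOCl] = 10^(pH − pKa) = 10^(7.4 − 7.6) = 0.631; fraction as HOCl = 1/(1 + 0.631) = 0.6131.
Free chlorine required for 1.37 ppm HOCl: 1.37 / 0.6131 = 2.234 ppm.
FC to add: 2.234 − 0.3 = 1.934 mg/L as Cl₂.
Cl₂ equivalent: 1.934 mg/L × 302,000 L = 584.2 g.
Product at 77.0% available Cl: 584.2 / 0.77 = 758.7 g.

759 g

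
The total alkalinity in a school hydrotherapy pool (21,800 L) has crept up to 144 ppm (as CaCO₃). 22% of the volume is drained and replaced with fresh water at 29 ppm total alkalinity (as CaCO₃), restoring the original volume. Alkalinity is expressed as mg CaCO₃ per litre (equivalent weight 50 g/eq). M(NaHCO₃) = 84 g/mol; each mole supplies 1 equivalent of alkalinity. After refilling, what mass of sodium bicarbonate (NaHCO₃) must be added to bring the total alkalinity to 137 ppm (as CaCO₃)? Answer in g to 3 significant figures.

670 g

After draining 22% and refilling: 144 × 0.78 + 29 × 0.22 = 118.7 ppm.
Deficit to target: 137 − 118.7 = 18.3 mg/L.
As CaCO₃: 18.3 mg/L × 21,800 L = 398.9 g; ÷ 50 g/eq ÷ 1 = 7.979 mol NaHCO₃.
Mass: 7.979 × 84 = 670.2 g.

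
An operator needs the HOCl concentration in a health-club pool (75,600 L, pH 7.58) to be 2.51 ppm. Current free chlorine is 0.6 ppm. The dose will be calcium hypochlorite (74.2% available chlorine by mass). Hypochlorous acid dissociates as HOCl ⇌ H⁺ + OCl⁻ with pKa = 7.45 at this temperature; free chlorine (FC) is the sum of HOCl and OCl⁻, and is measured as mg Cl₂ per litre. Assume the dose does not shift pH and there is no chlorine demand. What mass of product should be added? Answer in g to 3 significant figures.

[OCl⁻]/[HOCl] = 10^(pH − pKa) = 10^(7.58 − 7.45) = 1.349; fraction as HOCl = 1/(1 + 1.349) = 0.4257.
Free chlorine required for 2.51 ppm HOCl: 2.51 / 0.4257 = 5.896 ppm.
FC to add: 5.896 − 0.6 = 5.296 mg/L as Cl₂.
Cl₂ equivalent: 5.296 mg/L × 75,600 L = 400.4 g.
Product at 74.2% available Cl: 400.4 / 0.742 = 539.6 g.

540 g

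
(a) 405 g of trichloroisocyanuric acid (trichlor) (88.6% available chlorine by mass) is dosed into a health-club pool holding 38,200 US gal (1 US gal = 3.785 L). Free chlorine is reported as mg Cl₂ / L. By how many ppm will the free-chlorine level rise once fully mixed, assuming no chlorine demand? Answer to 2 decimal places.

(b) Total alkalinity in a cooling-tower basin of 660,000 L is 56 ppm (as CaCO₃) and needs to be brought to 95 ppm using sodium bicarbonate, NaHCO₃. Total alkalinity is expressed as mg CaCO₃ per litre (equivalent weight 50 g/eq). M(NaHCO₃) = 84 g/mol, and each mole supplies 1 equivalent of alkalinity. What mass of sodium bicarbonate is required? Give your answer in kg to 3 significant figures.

(a) Volume: 38,200 US gal × 3.785 L/gal = 144,587 L.
(a) Available chlorine delivered: 405 g × 0.886 = 358.8 g as Cl₂.
(a) Concentration rise: 358.8 g / 144,587 L = 2.482 mg/L = 2.48 ppm.

(b) Alkalinity to add: (95 − 56) = 39 mg/L as CaCO₃ × 660,000 L = 25,740 g as CaCO₃.
(b) Equivalents: 25,740 g ÷ 50 g/eq = 514.8 eq.
(b) NaHCO₃ supplies 1 eq per mole → 514.8 mol.
(b) Mass: 514.8 mol × 84 g/mol = 43,240 g.

(a) 2.48 ppm; (b) 43.2 kg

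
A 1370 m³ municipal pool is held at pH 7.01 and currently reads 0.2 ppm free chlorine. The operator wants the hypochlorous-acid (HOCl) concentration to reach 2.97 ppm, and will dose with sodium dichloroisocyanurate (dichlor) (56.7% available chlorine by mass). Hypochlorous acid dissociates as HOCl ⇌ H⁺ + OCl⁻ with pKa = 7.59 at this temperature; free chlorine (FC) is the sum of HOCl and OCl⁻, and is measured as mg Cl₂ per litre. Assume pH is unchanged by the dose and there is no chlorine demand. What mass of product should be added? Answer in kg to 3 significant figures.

8.58 kg

Volume: 1370 m³ = 1,370,000 L.
[OCl⁻]/[HOCl] = 10^(pH − pKa) = 10^(7.01 − 7.59) = 0.263; fraction as HOCl = 1/(1 + 0.263) = 0.7917.
Free chlorine required for 2.97 ppm HOCl: 2.97 / 0.7917 = 3.751 ppm.
FC to add: 3.751 − 0.2 = 3.551 mg/L as Cl₂.
Cl₂ equivalent: 3.551 mg/L × 1,370,000 L = 4865 g.
Product at 56.7% available Cl: 4865 / 0.567 = 8580 g.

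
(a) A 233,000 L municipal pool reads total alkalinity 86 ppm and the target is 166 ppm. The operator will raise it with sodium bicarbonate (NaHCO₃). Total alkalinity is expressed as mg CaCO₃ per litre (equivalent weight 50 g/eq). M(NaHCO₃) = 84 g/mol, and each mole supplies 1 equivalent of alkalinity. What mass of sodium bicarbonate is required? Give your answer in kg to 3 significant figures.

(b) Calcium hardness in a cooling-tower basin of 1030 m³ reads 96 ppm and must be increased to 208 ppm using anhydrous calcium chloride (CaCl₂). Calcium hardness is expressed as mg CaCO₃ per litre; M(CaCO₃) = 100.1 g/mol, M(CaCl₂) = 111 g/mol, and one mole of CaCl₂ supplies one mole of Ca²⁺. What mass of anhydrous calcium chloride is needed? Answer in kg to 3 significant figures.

(a) 31.3 kg; (b) 128 kg

(a) Alkalinity to add: (166 − 86) = 80 mg/L as CaCO₃ × 233,000 L = 18,640 g as CaCO₃.
(a) Equivalents: 18,640 g ÷ 50 g/eq = 372.8 eq.
(a) NaHCO₃ supplies 1 eq per mole → 372.8 mol.
(a) Mass: 372.8 mol × 84 g/mol = 31,320 g.

(b) Volume: 1030 m³ = 1,030,000 L.
(b) Hardness to add: (208 − 96) = 112 mg/L as CaCO₃ × 1,030,000 L = 115,400 g as CaCO₃.
(b) Moles of Ca²⁺ (1 mol Ca²⁺ ≡ 1 mol CaCO₃): 115,400 / 100.1 g/mol = 1152 mol.
(b) Mass of CaCl₂: 1152 × 111 = 127,900 g.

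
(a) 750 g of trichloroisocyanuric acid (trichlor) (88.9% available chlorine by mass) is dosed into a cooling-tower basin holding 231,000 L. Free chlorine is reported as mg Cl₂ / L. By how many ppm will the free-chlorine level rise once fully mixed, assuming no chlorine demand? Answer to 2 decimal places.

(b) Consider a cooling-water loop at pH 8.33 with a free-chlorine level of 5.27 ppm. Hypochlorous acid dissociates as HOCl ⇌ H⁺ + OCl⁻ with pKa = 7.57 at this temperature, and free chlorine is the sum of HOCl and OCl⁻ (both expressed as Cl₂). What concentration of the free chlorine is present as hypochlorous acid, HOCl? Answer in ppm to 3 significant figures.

(a) Available chlorine delivered: 750 g × 0.889 = 666.8 g as Cl₂.
(a) Concentration rise: 666.8 g / 231,000 L = 2.886 mg/L = 2.89 ppm.

(b) [OCl⁻]/[HOCl] = 10^(pH − pKa) = 10^(8.33 − 7.57) = 10^0.76 = 5.754.
(b) Fraction as HOCl = 1 / (1 + 5.754) = 0.1481.
(b) HOCl = 0.1481 × 5.27 ppm = 0.7802 ppm.

(a) 2.89 ppm; (b) 0.780 ppm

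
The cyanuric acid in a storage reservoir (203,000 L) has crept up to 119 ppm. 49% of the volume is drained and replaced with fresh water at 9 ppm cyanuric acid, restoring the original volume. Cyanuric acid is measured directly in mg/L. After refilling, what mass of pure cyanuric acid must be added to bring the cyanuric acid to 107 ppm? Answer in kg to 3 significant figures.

8.51 kg

After draining 49% and refilling: 119 × 0.51 + 9 × 0.49 = 65.1 ppm.
Deficit to target: 107 − 65.1 = 41.9 mg/L.
Mass: 41.9 mg/L × 203,000 L = 8506 g cyanuric acid.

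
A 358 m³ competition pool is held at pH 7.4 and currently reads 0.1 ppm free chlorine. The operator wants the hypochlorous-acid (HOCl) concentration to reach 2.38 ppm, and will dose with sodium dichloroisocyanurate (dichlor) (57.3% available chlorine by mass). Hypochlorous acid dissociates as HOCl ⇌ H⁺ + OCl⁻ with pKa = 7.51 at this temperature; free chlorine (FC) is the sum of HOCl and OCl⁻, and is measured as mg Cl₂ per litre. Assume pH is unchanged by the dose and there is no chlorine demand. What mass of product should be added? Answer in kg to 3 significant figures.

Volume: 358 m³ = 358,000 L.
[OCl⁻]/[HOCl] = 10^(pH − pKa) = 10^(7.4 − 7.51) = 0.7762; fraction as HOCl = 1/(1 + 0.7762) = 0.563.
Free chlorine required for 2.38 ppm HOCl: 2.38 / 0.563 = 4.227 ppm.
FC to add: 4.227 − 0.1 = 4.127 mg/L as Cl₂.
Cl₂ equivalent: 4.127 mg/L × 358,000 L = 1478 g.
Product at 57.3% available Cl: 1478 / 0.573 = 2579 g.

2.58 kg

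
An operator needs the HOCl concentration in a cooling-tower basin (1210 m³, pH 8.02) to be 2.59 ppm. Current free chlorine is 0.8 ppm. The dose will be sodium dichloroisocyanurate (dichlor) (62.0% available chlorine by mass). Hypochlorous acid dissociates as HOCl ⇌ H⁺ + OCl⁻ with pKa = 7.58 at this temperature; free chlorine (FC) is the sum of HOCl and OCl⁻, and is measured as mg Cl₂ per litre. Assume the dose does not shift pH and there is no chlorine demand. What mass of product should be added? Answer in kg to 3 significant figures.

17.4 kg

Volume: 1210 m³ = 1,210,000 L.
[OCl⁻]/[HOCl] = 10^(pH − pKa) = 10^(8.02 − 7.58) = 2.754; fraction as HOCl = 1/(1 + 2.754) = 0.2664.
Free chlorine required for 2.59 ppm HOCl: 2.59 / 0.2664 = 9.723 ppm.
FC to add: 9.723 − 0.8 = 8.923 mg/L as Cl₂.
Cl₂ equivalent: 8.923 mg/L × 1,210,000 L = 10,800 g.
Product at 62.0% available Cl: 10,800 / 0.62 = 17,420 g.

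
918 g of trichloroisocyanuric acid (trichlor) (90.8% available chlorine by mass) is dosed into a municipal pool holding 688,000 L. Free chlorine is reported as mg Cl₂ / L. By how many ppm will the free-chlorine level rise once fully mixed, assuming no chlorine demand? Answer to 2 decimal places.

Available chlorine delivered: 918 g × 0.908 = 833.5 g as Cl₂.
Concentration rise: 833.5 g / 688,000 L = 1.212 mg/L = 1.21 ppm.

1.21 ppm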